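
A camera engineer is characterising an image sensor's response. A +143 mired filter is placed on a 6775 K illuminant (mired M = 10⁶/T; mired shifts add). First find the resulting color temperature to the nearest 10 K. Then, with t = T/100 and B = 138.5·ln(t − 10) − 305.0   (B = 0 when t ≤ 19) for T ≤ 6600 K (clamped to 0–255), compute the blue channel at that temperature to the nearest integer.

137

M_in = 10⁶/6775 = 147.60; M_out = 147.60 + (+143) = 290.60.
T_out = 10⁶/290.60 = 3441.1 K → 3440 K; t = 34.4.
B = 138.5·ln(34.4 − 10) − 305.0 = 138.5·ln 24.4 − 305.0 = 138.5·3.1946 − 305.0 = 137.450.
Rounded: 137.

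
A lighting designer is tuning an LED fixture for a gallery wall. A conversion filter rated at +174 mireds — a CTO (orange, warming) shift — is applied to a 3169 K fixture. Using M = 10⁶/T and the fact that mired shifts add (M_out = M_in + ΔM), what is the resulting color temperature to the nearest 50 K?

M_in = 10⁶/3169 = 315.56 mireds.
M_out = 315.56 + (+174) = 489.56 mireds.
T_out = 10⁶/489.56 = 2042.7 K → 2050 K.

2050 K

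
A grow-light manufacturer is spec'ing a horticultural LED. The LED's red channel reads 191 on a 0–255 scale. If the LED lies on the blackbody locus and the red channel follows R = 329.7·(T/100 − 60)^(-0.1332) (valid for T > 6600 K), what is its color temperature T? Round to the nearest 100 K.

12000 K

(t − 60)^(-0.1332) = 191/329.7 = 0.57931.
t − 60 = 0.57931^(1/-0.1332) = 0.57931^(-7.508) = 60.245, so t = 120.245.
T = 100·t = 12025 K → 12000 K to the nearest 100 K.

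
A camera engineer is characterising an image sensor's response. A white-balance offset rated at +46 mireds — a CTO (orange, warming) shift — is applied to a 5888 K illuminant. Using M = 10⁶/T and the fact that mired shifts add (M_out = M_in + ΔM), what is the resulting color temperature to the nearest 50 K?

M_in = 10⁶/5888 = 169.84 mireds.
M_out = 169.84 + (+46) = 215.84 mireds.
T_out = 10⁶/215.84 = 4633.1 K → 4650 K.

4650 K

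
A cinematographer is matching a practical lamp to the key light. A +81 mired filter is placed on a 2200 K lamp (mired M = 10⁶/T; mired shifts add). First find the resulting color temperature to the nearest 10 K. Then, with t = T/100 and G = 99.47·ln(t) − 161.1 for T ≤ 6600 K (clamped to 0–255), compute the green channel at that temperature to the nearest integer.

M_in = 10⁶/2200 = 454.55; M_out = 454.55 + (+81) = 535.55.
T_out = 10⁶/535.55 = 1867.3 K → 1870 K; t = 18.7.
G = 99.47·ln 18.7 − 161.1 = 99.47·2.9285 − 161.1 = 130.200.
Rounded: 130.

130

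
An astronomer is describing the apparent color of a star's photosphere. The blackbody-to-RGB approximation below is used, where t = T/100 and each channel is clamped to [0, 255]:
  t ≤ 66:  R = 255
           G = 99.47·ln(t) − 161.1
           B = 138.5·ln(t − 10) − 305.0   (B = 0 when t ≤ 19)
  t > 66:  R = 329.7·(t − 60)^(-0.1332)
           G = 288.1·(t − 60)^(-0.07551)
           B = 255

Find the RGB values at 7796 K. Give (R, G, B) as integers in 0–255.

(224, 232, 255)

t = 7796/100 = 77.96; the t > 66 branch applies.
R = 329.7·(77.96 − 60)^(-0.1332) = 329.7·17.96^(-0.1332) = 329.7·0.68065 = 224.412.
G = 288.1·(77.96 − 60)^(-0.07551) = 288.1·17.96^(-0.07551) = 288.1·0.80406 = 231.649.
B = 255 by definition for t > 66.
Rounded: (224, 232, 255).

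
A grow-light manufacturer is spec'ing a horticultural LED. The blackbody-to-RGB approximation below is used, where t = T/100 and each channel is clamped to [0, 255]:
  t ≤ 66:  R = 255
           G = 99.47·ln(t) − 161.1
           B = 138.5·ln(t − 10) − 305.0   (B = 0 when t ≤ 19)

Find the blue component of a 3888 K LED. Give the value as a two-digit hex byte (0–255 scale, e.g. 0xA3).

t = 3888/100 = 38.88; the t ≤ 66 branch applies.
B = 138.5·ln(38.88 − 10) − 305.0 = 138.5·ln 28.88 − 305.0 = 138.5·3.3631 − 305.0 = 160.796.
Rounded: 161; in hex, 0xA1.

0xA1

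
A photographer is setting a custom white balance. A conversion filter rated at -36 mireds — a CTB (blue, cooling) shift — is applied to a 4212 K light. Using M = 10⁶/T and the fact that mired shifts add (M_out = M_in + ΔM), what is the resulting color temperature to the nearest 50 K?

4950 K

M_in = 10⁶/4212 = 237.42 mireds.
M_out = 237.42 + (-36) = 201.42 mireds.
T_out = 10⁶/201.42 = 4964.8 K → 4950 K.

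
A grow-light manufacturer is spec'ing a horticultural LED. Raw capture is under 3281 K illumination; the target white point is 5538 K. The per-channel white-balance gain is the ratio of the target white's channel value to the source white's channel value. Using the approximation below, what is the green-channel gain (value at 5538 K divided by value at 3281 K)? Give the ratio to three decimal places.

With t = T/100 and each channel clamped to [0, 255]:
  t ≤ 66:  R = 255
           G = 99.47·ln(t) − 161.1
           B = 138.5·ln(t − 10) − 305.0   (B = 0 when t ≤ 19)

At 3281 K (t = 32.81):
  G = 99.47·ln 32.81 − 161.1 = 99.47·3.4907 − 161.1 = 186.123.
At 5538 K (t = 55.38):
  G = 99.47·ln 55.38 − 161.1 = 99.47·4.0142 − 161.1 = 238.194.
Gain = 238.194 / 186.123 = 1.2798 → 1.280.

1.280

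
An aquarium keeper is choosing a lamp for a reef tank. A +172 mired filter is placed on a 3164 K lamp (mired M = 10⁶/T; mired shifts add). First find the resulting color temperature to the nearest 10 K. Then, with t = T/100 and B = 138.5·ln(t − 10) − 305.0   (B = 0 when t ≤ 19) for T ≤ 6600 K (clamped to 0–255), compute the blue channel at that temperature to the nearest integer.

21

M_in = 10⁶/3164 = 316.06; M_out = 316.06 + (+172) = 488.06.
T_out = 10⁶/488.06 = 2048.9 K → 2050 K; t = 20.5.
B = 138.5·ln(20.5 − 10) − 305.0 = 138.5·ln 10.5 − 305.0 = 138.5·2.3514 − 305.0 = 20.665.
Rounded: 21.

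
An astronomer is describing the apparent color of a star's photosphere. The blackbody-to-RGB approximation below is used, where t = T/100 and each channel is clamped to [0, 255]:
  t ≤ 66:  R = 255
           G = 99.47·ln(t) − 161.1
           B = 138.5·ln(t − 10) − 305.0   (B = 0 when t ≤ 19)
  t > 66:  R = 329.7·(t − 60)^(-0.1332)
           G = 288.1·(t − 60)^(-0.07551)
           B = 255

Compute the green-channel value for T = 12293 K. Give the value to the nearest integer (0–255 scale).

211

t = 12293/100 = 122.93; the t > 66 branch applies.
G = 288.1·(122.93 − 60)^(-0.07551) = 288.1·62.93^(-0.07551) = 288.1·0.73142 = 210.723.
Rounded: 211.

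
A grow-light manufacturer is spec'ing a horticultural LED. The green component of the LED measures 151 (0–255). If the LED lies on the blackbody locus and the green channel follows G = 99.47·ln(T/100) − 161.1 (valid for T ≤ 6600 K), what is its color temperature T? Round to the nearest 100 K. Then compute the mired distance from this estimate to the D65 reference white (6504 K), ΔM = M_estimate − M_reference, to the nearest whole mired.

+281 mireds

ln t = (151 + 161.1) / 99.47 = 3.1376.
t = e^3.1376 = 23.049.
T = 100·t = 2305 K → 2300 K to the nearest 100 K.
M_estimate = 10⁶/2300 = 434.78; M_reference = 10⁶/6504 = 153.75.
ΔM = 434.78 − 153.75 = 281.03 → +281 mireds.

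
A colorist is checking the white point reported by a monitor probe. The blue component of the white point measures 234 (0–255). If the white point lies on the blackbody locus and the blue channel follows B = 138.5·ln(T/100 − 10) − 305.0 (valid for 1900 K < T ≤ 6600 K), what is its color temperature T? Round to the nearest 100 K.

ln(t − 10) = (234 + 305.0) / 138.5 = 3.8917.
t − 10 = e^3.8917 = 48.994, so t = 58.994.
T = 100·t = 5899 K → 5900 K to the nearest 100 K.

5900 K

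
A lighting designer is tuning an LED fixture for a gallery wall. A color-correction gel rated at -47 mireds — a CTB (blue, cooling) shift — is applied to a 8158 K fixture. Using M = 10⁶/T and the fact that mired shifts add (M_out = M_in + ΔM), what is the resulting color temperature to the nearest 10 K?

13230 K

M_in = 10⁶/8158 = 122.58 mireds.
M_out = 122.58 + (-47) = 75.58 mireds.
T_out = 10⁶/75.58 = 13231.2 K → 13230 K.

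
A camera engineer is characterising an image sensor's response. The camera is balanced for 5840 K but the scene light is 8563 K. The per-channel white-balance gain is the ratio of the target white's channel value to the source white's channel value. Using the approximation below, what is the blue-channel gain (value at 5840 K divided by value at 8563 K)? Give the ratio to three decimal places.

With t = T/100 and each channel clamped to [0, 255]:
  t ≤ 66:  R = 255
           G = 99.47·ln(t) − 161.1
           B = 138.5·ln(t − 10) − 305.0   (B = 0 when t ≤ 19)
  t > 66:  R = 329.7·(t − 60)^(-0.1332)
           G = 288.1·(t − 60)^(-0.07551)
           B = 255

0.911

At 8563 K (t = 85.63):
  B = 255 by definition for t > 66.
At 5840 K (t = 58.4):
  B = 138.5·ln(58.4 − 10) − 305.0 = 138.5·ln 48.4 − 305.0 = 138.5·3.8795 − 305.0 = 232.311.
Gain = 232.311 / 255.000 = 0.9110 → 0.911.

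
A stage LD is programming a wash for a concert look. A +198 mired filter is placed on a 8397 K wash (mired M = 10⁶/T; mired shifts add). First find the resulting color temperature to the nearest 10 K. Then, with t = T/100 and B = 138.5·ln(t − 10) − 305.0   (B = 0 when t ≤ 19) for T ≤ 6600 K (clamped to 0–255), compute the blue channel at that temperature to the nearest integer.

M_in = 10⁶/8397 = 119.09; M_out = 119.09 + (+198) = 317.09.
T_out = 10⁶/317.09 = 3153.7 K → 3150 K; t = 31.5.
B = 138.5·ln(31.5 − 10) − 305.0 = 138.5·ln 21.5 − 305.0 = 138.5·3.0681 − 305.0 = 119.925.
Rounded: 120.

120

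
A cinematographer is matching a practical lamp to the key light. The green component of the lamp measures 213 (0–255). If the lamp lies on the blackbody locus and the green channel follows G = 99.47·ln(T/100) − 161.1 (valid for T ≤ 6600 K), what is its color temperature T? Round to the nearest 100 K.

ln t = (213 + 161.1) / 99.47 = 3.7609.
t = e^3.7609 = 42.989.
T = 100·t = 4299 K → 4300 K to the nearest 100 K.

4300 K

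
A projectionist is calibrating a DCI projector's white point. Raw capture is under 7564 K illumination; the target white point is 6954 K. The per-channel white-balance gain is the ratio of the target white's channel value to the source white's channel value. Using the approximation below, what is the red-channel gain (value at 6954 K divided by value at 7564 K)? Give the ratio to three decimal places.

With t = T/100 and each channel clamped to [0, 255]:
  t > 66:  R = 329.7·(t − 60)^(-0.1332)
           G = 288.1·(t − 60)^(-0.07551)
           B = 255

1.068

At 7564 K (t = 75.64):
  R = 329.7·(75.64 − 60)^(-0.1332) = 329.7·15.64^(-0.1332) = 329.7·0.69331 = 228.584.
At 6954 K (t = 69.54):
  R = 329.7·(69.54 − 60)^(-0.1332) = 329.7·9.54^(-0.1332) = 329.7·0.74050 = 244.142.
Gain = 244.142 / 228.584 = 1.0681 → 1.068.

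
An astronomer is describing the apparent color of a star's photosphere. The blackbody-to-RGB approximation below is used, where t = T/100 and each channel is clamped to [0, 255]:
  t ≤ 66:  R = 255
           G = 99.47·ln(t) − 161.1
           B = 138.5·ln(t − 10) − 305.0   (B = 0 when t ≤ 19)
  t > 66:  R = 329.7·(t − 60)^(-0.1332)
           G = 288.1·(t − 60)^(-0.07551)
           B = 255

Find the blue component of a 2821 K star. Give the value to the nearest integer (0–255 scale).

97

t = 2821/100 = 28.21; the t ≤ 66 branch applies.
B = 138.5·ln(28.21 − 10) − 305.0 = 138.5·ln 18.21 − 305.0 = 138.5·2.9020 − 305.0 = 96.923.
Rounded: 97.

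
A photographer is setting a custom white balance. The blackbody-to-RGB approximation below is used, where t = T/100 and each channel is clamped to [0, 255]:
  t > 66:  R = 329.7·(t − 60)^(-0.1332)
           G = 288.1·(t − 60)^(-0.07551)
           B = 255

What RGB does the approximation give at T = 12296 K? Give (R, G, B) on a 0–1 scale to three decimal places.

(0.745, 0.826, 1.000)

t = 12296/100 = 122.96; the t > 66 branch applies.
R = 329.7·(122.96 − 60)^(-0.1332) = 329.7·62.96^(-0.1332) = 329.7·0.57592 = 189.882.
G = 288.1·(122.96 − 60)^(-0.07551) = 288.1·62.96^(-0.07551) = 288.1·0.73140 = 210.715.
B = 255 by definition for t > 66.
Dividing each by 255: (0.7446, 0.8263, 1.0000) → (0.745, 0.826, 1.000).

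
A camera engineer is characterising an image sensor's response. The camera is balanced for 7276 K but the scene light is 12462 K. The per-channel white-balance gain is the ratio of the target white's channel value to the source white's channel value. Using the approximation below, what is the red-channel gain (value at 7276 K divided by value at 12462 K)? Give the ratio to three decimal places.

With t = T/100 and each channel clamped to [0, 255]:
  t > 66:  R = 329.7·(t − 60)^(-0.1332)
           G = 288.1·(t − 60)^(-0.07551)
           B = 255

1.241

At 12462 K (t = 124.62):
  R = 329.7·(124.62 − 60)^(-0.1332) = 329.7·64.62^(-0.1332) = 329.7·0.57393 = 189.225.
At 7276 K (t = 72.76):
  R = 329.7·(72.76 − 60)^(-0.1332) = 329.7·12.76^(-0.1332) = 329.7·0.71236 = 234.866.
Gain = 234.866 / 189.225 = 1.2412 → 1.241.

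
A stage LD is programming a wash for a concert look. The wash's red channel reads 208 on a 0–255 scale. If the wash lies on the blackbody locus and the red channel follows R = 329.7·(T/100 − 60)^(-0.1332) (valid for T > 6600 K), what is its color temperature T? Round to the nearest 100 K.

(t − 60)^(-0.1332) = 208/329.7 = 0.63088.
t − 60 = 0.63088^(1/-0.1332) = 0.63088^(-7.508) = 31.763, so t = 91.763.
T = 100·t = 9176 K → 9200 K to the nearest 100 K.

9200 K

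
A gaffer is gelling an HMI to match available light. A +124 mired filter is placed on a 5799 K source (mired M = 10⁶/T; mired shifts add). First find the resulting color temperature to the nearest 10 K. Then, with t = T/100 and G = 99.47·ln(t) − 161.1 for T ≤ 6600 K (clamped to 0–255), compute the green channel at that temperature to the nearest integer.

189

M_in = 10⁶/5799 = 172.44; M_out = 172.44 + (+124) = 296.44.
T_out = 10⁶/296.44 = 3373.3 K → 3370 K; t = 33.7.
G = 99.47·ln 33.7 − 161.1 = 99.47·3.5175 − 161.1 = 188.786.
Rounded: 189.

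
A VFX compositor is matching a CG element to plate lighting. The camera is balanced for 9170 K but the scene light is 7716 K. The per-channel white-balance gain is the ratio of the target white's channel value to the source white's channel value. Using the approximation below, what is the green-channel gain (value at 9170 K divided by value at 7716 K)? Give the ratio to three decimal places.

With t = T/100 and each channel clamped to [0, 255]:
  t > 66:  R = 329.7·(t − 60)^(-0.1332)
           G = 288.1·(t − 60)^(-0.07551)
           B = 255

At 7716 K (t = 77.16):
  G = 288.1·(77.16 − 60)^(-0.07551) = 288.1·17.16^(-0.07551) = 288.1·0.80683 = 232.447.
At 9170 K (t = 91.7):
  G = 288.1·(91.7 − 60)^(-0.07551) = 288.1·31.7^(-0.07551) = 288.1·0.77029 = 221.921.
Gain = 221.921 / 232.447 = 0.9547 → 0.955.

0.955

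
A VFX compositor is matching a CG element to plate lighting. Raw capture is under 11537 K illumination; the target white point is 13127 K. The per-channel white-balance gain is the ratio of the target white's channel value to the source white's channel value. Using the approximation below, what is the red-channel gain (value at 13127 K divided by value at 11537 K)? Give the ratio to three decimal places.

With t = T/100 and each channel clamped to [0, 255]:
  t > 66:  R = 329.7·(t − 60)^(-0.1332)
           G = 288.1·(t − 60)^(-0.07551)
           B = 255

0.967

At 11537 K (t = 115.37):
  R = 329.7·(115.37 − 60)^(-0.1332) = 329.7·55.37^(-0.1332) = 329.7·0.58586 = 193.159.
At 13127 K (t = 131.27):
  R = 329.7·(131.27 − 60)^(-0.1332) = 329.7·71.27^(-0.1332) = 329.7·0.56649 = 186.772.
Gain = 186.772 / 193.159 = 0.9669 → 0.967.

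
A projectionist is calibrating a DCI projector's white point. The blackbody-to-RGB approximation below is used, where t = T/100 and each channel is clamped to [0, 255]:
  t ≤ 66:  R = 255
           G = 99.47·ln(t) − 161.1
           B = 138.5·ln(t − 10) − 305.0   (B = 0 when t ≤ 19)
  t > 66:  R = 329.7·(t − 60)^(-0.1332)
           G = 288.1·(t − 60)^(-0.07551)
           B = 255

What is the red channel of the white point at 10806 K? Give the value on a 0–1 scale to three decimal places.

t = 10806/100 = 108.06; the t > 66 branch applies.
R = 329.7·(108.06 − 60)^(-0.1332) = 329.7·48.06^(-0.1332) = 329.7·0.59702 = 196.836.
On a 0–1 scale: 196.836/255 = 0.7719 → 0.772.

0.772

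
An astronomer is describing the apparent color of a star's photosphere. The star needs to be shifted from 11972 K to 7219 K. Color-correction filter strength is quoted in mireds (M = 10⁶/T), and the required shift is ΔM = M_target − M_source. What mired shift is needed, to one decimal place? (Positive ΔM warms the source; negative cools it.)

+55.0 mireds

M_source = 10⁶/11972 = 83.528; M_target = 10⁶/7219 = 138.523.
ΔM = 138.523 − 83.528 = 54.995 → +55.0 mireds, a warming shift.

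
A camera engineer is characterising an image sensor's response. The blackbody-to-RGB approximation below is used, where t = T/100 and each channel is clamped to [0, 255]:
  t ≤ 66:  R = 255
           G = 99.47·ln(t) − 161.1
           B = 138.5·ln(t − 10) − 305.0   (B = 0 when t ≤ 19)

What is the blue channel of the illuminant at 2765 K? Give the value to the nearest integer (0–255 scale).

93

t = 2765/100 = 27.65; the t ≤ 66 branch applies.
B = 138.5·ln(27.65 − 10) − 305.0 = 138.5·ln 17.65 − 305.0 = 138.5·2.8707 − 305.0 = 92.597.
Rounded: 93.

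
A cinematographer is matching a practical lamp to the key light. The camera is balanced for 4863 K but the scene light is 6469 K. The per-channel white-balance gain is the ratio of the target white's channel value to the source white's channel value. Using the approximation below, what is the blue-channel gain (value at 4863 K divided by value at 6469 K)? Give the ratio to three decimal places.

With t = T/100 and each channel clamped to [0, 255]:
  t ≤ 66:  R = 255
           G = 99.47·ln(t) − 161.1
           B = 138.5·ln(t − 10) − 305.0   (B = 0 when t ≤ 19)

0.807

At 6469 K (t = 64.69):
  B = 138.5·ln(64.69 − 10) − 305.0 = 138.5·ln 54.69 − 305.0 = 138.5·4.0017 − 305.0 = 249.233.
At 4863 K (t = 48.63):
  B = 138.5·ln(48.63 − 10) − 305.0 = 138.5·ln 38.63 − 305.0 = 138.5·3.6540 − 305.0 = 201.083.
Gain = 201.083 / 249.233 = 0.8068 → 0.807.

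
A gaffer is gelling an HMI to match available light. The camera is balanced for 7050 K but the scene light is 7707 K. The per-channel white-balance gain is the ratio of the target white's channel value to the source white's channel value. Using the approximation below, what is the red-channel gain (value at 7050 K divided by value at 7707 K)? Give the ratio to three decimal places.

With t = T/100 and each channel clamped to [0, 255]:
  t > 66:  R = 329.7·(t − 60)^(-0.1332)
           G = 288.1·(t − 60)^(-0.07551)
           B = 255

At 7707 K (t = 77.07):
  R = 329.7·(77.07 − 60)^(-0.1332) = 329.7·17.07^(-0.1332) = 329.7·0.68528 = 225.936.
At 7050 K (t = 70.5):
  R = 329.7·(70.5 − 60)^(-0.1332) = 329.7·10.5^(-0.1332) = 329.7·0.73110 = 241.044.
Gain = 241.044 / 225.936 = 1.0669 → 1.067.

1.067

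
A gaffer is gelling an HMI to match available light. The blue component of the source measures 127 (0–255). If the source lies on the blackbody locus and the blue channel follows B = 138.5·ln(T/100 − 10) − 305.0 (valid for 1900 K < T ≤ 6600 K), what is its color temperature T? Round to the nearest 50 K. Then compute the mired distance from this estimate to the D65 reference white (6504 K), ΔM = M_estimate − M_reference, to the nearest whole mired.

+154 mireds

ln(t − 10) = (127 + 305.0) / 138.5 = 3.1191.
t − 10 = e^3.1191 = 22.627, so t = 32.627.
T = 100·t = 3263 K → 3250 K to the nearest 50 K.
M_estimate = 10⁶/3250 = 307.69; M_reference = 10⁶/6504 = 153.75.
ΔM = 307.69 − 153.75 = 153.94 → +154 mireds.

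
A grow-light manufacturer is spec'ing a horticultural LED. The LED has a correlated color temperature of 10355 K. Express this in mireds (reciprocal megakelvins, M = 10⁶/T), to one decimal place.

96.6 mireds

M = 10⁶ / 10355 = 96.572 → 96.6 mireds.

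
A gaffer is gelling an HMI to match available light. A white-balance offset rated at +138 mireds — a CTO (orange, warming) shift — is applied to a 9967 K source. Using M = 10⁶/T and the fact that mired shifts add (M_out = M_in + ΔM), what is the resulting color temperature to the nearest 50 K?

4200 K

M_in = 10⁶/9967 = 100.33 mireds.
M_out = 100.33 + (+138) = 238.33 mireds.
T_out = 10⁶/238.33 = 4195.8 K → 4200 K.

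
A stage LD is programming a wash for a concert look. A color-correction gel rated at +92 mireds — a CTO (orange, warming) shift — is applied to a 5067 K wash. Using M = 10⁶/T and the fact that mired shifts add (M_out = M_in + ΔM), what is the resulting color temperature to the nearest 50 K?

M_in = 10⁶/5067 = 197.36 mireds.
M_out = 197.36 + (+92) = 289.36 mireds.
T_out = 10⁶/289.36 = 3456.0 K → 3450 K.

3450 K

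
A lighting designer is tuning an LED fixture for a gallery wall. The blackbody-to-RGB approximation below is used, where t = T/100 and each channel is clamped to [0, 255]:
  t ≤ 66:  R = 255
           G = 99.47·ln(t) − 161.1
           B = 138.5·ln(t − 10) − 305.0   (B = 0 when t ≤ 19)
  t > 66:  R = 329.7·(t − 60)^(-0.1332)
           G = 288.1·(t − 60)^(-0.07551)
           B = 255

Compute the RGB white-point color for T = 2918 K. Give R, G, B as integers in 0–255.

R=255, G=174, B=104

t = 2918/100 = 29.18; the t ≤ 66 branch applies.
R = 255 by definition for t ≤ 66.
G = 99.47·ln 29.18 − 161.1 = 99.47·3.3735 − 161.1 = 174.460.
B = 138.5·ln(29.18 − 10) − 305.0 = 138.5·ln 19.18 − 305.0 = 138.5·2.9539 − 305.0 = 104.111.
Rounded: (255, 174, 104).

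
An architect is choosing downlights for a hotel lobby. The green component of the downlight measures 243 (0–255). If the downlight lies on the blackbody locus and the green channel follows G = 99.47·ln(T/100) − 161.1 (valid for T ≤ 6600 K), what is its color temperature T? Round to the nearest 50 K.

5800 K

ln t = (243 + 161.1) / 99.47 = 4.0625.
t = e^4.0625 = 58.121.
T = 100·t = 5812 K → 5800 K to the nearest 50 K.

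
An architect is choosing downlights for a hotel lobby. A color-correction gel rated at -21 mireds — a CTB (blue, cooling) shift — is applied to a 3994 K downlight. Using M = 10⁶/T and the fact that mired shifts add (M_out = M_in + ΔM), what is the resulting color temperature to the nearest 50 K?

M_in = 10⁶/3994 = 250.38 mireds.
M_out = 250.38 + (-21) = 229.38 mireds.
T_out = 10⁶/229.38 = 4359.7 K → 4350 K.

4350 K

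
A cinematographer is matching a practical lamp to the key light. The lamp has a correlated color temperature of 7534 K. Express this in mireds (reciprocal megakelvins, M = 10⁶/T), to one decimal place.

M = 10⁶ / 7534 = 132.732 → 132.7 mireds.

132.7 mireds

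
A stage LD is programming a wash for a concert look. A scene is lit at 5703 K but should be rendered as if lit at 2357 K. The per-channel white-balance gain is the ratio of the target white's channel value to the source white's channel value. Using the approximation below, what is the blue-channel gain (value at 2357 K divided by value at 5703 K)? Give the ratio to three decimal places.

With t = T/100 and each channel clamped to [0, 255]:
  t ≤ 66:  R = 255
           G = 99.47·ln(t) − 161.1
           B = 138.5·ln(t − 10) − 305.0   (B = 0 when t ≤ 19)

0.246

At 5703 K (t = 57.03):
  B = 138.5·ln(57.03 − 10) − 305.0 = 138.5·ln 47.03 − 305.0 = 138.5·3.8508 − 305.0 = 228.334.
At 2357 K (t = 23.57):
  B = 138.5·ln(23.57 − 10) − 305.0 = 138.5·ln 13.57 − 305.0 = 138.5·2.6079 − 305.0 = 56.189.
Gain = 56.189 / 228.334 = 0.2461 → 0.246.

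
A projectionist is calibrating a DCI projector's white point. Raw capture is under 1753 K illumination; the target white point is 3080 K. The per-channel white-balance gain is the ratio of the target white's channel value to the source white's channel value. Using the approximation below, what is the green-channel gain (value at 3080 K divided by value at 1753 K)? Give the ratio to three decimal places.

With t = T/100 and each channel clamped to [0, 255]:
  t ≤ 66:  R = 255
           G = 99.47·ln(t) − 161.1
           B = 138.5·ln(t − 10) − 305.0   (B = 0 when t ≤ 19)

At 1753 K (t = 17.53):
  G = 99.47·ln 17.53 − 161.1 = 99.47·2.8639 − 161.1 = 123.773.
At 3080 K (t = 30.8):
  G = 99.47·ln 30.8 − 161.1 = 99.47·3.4275 − 161.1 = 179.835.
Gain = 179.835 / 123.773 = 1.4529 → 1.453.

1.453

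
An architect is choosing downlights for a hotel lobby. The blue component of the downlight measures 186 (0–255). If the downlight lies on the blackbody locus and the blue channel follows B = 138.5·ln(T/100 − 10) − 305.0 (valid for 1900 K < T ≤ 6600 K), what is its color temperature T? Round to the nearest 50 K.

4450 K

ln(t − 10) = (186 + 305.0) / 138.5 = 3.5451.
t − 10 = e^3.5451 = 34.644, so t = 44.644.
T = 100·t = 4464 K → 4450 K to the nearest 50 K.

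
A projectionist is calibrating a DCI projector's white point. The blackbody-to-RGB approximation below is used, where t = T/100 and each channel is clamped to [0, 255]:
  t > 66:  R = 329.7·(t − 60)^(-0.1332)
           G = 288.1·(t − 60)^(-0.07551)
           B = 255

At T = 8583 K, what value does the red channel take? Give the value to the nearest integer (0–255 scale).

214

t = 8583/100 = 85.83; the t > 66 branch applies.
R = 329.7·(85.83 − 60)^(-0.1332) = 329.7·25.83^(-0.1332) = 329.7·0.64849 = 213.808.
Rounded: 214.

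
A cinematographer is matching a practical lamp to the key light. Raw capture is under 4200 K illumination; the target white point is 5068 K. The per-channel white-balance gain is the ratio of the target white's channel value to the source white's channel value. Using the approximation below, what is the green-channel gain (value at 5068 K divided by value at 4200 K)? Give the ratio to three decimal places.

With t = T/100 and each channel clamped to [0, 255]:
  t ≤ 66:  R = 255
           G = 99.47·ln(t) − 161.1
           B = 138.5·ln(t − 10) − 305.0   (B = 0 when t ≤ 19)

At 4200 K (t = 42):
  G = 99.47·ln 42 − 161.1 = 99.47·3.7377 − 161.1 = 210.686.
At 5068 K (t = 50.68):
  G = 99.47·ln 50.68 − 161.1 = 99.47·3.9255 − 161.1 = 229.373.
Gain = 229.373 / 210.686 = 1.0887 → 1.089.

1.089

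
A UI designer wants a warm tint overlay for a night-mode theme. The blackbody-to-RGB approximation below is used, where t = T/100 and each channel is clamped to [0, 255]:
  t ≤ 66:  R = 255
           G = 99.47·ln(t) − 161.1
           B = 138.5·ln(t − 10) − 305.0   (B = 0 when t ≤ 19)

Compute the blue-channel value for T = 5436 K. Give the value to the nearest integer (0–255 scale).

t = 5436/100 = 54.36; the t ≤ 66 branch applies.
B = 138.5·ln(54.36 − 10) − 305.0 = 138.5·ln 44.36 − 305.0 = 138.5·3.7923 − 305.0 = 220.239.
Rounded: 220.

220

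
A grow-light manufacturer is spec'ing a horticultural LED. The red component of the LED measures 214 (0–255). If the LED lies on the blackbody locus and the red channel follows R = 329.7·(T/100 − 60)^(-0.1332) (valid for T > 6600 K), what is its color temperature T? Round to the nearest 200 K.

8600 K

(t − 60)^(-0.1332) = 214/329.7 = 0.64907.
t − 60 = 0.64907^(1/-0.1332) = 0.64907^(-7.508) = 25.657, so t = 85.657.
T = 100·t = 8566 K → 8600 K to the nearest 200 K.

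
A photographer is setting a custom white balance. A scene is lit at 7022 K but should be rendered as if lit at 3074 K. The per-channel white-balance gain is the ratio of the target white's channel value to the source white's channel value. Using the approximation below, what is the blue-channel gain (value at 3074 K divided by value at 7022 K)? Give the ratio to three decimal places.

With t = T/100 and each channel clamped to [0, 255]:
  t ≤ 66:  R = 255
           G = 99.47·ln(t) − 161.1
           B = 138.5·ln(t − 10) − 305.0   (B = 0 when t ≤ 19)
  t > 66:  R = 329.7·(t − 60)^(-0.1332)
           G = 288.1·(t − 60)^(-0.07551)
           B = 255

0.451

At 7022 K (t = 70.22):
  B = 255 by definition for t > 66.
At 3074 K (t = 30.74):
  B = 138.5·ln(30.74 − 10) − 305.0 = 138.5·ln 20.74 − 305.0 = 138.5·3.0321 − 305.0 = 114.941.
Gain = 114.941 / 255.000 = 0.4507 → 0.451.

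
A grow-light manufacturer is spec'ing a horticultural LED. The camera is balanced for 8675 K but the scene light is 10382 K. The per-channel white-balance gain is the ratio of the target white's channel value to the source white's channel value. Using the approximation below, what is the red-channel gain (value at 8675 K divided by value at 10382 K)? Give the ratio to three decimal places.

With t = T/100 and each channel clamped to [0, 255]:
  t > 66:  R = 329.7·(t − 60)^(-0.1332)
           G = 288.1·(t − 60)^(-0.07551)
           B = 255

At 10382 K (t = 103.82):
  R = 329.7·(103.82 − 60)^(-0.1332) = 329.7·43.82^(-0.1332) = 329.7·0.60441 = 199.273.
At 8675 K (t = 86.75):
  R = 329.7·(86.75 − 60)^(-0.1332) = 329.7·26.75^(-0.1332) = 329.7·0.64548 = 212.814.
Gain = 212.814 / 199.273 = 1.0680 → 1.068.

1.068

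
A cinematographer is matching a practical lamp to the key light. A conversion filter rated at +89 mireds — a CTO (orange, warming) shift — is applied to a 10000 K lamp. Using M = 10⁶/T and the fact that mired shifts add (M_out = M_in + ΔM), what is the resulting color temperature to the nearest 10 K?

M_in = 10⁶/10000 = 100.00 mireds.
M_out = 100.00 + (+89) = 189.00 mireds.
T_out = 10⁶/189.00 = 5291.0 K → 5290 K.

5290 K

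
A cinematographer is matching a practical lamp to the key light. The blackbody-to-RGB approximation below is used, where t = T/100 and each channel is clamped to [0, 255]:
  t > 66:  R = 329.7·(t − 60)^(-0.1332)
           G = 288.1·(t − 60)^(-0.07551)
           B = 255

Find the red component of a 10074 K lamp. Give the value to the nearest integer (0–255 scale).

t = 10074/100 = 100.74; the t > 66 branch applies.
R = 329.7·(100.74 − 60)^(-0.1332) = 329.7·40.74^(-0.1332) = 329.7·0.61030 = 201.217.
Rounded: 201.

201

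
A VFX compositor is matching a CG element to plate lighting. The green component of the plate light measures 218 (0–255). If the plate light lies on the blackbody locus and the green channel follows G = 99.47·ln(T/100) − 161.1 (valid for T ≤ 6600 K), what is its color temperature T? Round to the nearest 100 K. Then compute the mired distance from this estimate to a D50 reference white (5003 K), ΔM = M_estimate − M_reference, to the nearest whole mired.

+22 mireds

ln t = (218 + 161.1) / 99.47 = 3.8112.
t = e^3.8112 = 45.205.
T = 100·t = 4520 K → 4500 K to the nearest 100 K.
M_estimate = 10⁶/4500 = 222.22; M_reference = 10⁶/5003 = 199.88.
ΔM = 222.22 − 199.88 = 22.34 → +22 mireds.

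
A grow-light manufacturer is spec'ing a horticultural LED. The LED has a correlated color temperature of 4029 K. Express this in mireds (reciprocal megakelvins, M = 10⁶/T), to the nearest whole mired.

M = 10⁶ / 4029 = 248.201 → 248 mireds.

248 mireds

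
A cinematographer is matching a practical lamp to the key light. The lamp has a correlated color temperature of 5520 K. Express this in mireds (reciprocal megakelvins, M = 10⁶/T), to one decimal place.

M = 10⁶ / 5520 = 181.159 → 181.2 mireds.

181.2 mireds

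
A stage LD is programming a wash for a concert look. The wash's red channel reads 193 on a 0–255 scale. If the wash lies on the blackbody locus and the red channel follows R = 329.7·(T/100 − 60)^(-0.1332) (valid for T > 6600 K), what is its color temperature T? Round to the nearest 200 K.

(t − 60)^(-0.1332) = 193/329.7 = 0.58538.
t − 60 = 0.58538^(1/-0.1332) = 0.58538^(-7.508) = 55.713, so t = 115.713.
T = 100·t = 11571 K → 11600 K to the nearest 200 K.

11600 K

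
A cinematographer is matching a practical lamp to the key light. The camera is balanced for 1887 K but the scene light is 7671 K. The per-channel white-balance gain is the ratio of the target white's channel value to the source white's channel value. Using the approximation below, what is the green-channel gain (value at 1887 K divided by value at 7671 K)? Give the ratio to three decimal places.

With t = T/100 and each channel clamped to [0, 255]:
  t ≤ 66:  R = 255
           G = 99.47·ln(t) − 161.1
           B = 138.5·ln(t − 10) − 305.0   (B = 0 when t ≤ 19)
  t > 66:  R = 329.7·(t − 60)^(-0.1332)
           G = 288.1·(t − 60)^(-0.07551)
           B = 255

At 7671 K (t = 76.71):
  G = 288.1·(76.71 − 60)^(-0.07551) = 288.1·16.71^(-0.07551) = 288.1·0.80845 = 232.914.
At 1887 K (t = 18.87):
  G = 99.47·ln 18.87 − 161.1 = 99.47·2.9376 − 161.1 = 131.100.
Gain = 131.100 / 232.914 = 0.5629 → 0.563.

0.563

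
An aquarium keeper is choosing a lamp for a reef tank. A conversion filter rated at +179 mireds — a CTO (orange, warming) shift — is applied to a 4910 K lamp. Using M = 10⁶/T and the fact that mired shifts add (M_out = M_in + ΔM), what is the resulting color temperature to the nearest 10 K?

2610 K

M_in = 10⁶/4910 = 203.67 mireds.
M_out = 203.67 + (+179) = 382.67 mireds.
T_out = 10⁶/382.67 = 2613.2 K → 2610 K.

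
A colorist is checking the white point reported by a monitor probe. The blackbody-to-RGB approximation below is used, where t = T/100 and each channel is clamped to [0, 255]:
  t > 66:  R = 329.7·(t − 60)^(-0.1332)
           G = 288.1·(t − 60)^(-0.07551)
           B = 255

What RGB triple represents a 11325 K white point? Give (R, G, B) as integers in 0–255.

t = 11325/100 = 113.25; the t > 66 branch applies.
R = 329.7·(113.25 − 60)^(-0.1332) = 329.7·53.25^(-0.1332) = 329.7·0.58892 = 194.166.
G = 288.1·(113.25 − 60)^(-0.07551) = 288.1·53.25^(-0.07551) = 288.1·0.74071 = 213.397.
B = 255 by definition for t > 66.
Rounded: (194, 213, 255).

(194, 213, 255)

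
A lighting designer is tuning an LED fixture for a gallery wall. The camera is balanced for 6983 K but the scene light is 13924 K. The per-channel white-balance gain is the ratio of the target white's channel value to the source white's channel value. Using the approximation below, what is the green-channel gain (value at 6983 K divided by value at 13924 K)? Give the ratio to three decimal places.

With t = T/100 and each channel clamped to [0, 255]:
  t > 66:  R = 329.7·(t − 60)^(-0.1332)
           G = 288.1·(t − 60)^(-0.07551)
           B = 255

At 13924 K (t = 139.24):
  G = 288.1·(139.24 − 60)^(-0.07551) = 288.1·79.24^(-0.07551) = 288.1·0.71880 = 207.088.
At 6983 K (t = 69.83):
  G = 288.1·(69.83 − 60)^(-0.07551) = 288.1·9.83^(-0.07551) = 288.1·0.84150 = 242.435.
Gain = 242.435 / 207.088 = 1.1707 → 1.171.

1.171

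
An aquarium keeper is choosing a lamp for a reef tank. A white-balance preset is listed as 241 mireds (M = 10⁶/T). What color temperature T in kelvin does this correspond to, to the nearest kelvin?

T = 10⁶ / 241 = 4149.38 K → 4149 K.

4149 K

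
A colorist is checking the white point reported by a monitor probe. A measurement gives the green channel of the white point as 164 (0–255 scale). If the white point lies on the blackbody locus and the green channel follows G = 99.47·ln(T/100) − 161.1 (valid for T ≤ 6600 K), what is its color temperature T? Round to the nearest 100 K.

2600 K

ln t = (164 + 161.1) / 99.47 = 3.2683.
t = e^3.2683 = 26.267.
T = 100·t = 2627 K → 2600 K to the nearest 100 K.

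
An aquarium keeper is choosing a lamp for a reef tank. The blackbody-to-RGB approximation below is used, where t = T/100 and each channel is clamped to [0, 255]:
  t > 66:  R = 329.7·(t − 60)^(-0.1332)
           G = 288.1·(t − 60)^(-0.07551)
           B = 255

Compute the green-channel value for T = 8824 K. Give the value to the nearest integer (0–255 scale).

t = 8824/100 = 88.24; the t > 66 branch applies.
G = 288.1·(88.24 − 60)^(-0.07551) = 288.1·28.24^(-0.07551) = 288.1·0.77704 = 223.866.
Rounded: 224.

224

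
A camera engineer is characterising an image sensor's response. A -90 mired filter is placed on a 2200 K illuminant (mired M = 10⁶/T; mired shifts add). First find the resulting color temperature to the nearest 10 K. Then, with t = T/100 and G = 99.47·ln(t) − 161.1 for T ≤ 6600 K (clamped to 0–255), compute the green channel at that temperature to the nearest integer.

M_in = 10⁶/2200 = 454.55; M_out = 454.55 + (-90) = 364.55.
T_out = 10⁶/364.55 = 2743.1 K → 2740 K; t = 27.4.
G = 99.47·ln 27.4 − 161.1 = 99.47·3.3105 − 161.1 = 168.200.
Rounded: 168.

168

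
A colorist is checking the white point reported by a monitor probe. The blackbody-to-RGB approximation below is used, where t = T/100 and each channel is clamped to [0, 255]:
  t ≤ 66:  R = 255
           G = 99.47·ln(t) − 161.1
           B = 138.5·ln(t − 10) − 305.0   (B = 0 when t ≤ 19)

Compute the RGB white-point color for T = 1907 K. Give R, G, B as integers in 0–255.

t = 1907/100 = 19.07; the t ≤ 66 branch applies.
R = 255 by definition for t ≤ 66.
G = 99.47·ln 19.07 − 161.1 = 99.47·2.9481 − 161.1 = 132.149.
B = 138.5·ln(19.07 − 10) − 305.0 = 138.5·ln 9.07 − 305.0 = 138.5·2.2050 − 305.0 = 0.389.
Rounded: (255, 132, 0).

R=255, G=132, B=0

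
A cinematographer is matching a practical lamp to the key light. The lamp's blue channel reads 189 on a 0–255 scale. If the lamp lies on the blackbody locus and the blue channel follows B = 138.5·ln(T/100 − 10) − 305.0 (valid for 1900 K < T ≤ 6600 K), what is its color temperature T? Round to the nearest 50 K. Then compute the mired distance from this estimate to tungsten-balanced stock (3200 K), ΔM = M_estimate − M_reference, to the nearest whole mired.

ln(t − 10) = (189 + 305.0) / 138.5 = 3.5668.
t − 10 = e^3.5668 = 35.403, so t = 45.403.
T = 100·t = 4540 K → 4550 K to the nearest 50 K.
M_estimate = 10⁶/4550 = 219.78; M_reference = 10⁶/3200 = 312.50.
ΔM = 219.78 − 312.50 = -92.72 → -93 mireds.

-93 mireds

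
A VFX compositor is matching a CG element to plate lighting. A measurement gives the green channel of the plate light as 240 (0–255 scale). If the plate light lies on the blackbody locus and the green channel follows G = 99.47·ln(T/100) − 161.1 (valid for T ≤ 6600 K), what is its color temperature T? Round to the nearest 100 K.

5600 K

ln t = (240 + 161.1) / 99.47 = 4.0324.
t = e^4.0324 = 56.394.
T = 100·t = 5639 K → 5600 K to the nearest 100 K.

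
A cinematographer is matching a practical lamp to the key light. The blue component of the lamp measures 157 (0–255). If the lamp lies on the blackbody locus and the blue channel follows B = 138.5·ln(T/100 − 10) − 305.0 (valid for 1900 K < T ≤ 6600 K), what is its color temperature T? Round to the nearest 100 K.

ln(t − 10) = (157 + 305.0) / 138.5 = 3.3357.
t − 10 = e^3.3357 = 28.099, so t = 38.099.
T = 100·t = 3810 K → 3800 K to the nearest 100 K.

3800 K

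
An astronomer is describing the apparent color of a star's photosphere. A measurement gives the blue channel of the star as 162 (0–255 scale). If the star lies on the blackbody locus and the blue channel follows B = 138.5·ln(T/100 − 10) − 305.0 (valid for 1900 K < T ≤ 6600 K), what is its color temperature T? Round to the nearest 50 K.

3900 K

ln(t − 10) = (162 + 305.0) / 138.5 = 3.3718.
t − 10 = e^3.3718 = 29.132, so t = 39.132.
T = 100·t = 3913 K → 3900 K to the nearest 50 K.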